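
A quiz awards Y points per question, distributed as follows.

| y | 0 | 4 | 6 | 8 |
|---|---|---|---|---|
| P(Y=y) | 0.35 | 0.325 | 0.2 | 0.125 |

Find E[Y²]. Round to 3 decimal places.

20.400

E[Y²] = (0)²(0.35) + (4)²(0.325) + (6)²(0.2) + (8)²(0.125) = 20.4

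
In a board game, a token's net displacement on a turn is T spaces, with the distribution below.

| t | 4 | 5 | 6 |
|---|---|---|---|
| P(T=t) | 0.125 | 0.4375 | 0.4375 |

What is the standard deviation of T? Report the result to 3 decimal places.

E[T] = (4)(0.125) + (5)(0.4375) + (6)(0.4375) = 5.3125
E[T²] = (4)²(0.125) + (5)²(0.4375) + (6)²(0.4375) = 28.6875
Var(T) = E[T²] − (E[T])² = 28.6875 − (5.3125)² = 0.46484375
SD(T) = √0.46484375 ≈ 0.682

0.682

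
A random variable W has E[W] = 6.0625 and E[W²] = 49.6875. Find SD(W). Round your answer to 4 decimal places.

Var(W) = 49.6875 − (6.0625)² = 12.93359375
SD(W) = √12.93359375 ≈ 3.5963

3.5963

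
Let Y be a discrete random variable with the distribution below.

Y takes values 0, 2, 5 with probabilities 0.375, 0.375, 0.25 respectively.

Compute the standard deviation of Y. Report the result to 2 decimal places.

E[Y] = (0)(0.375) + (2)(0.375) + (5)(0.25) = 2
E[Y²] = (0)²(0.375) + (2)²(0.375) + (5)²(0.25) = 7.75
var(Y) = E[Y²] − (E[Y])² = 7.75 − (2)² = 3.75
SD(Y) = √3.75 ≈ 1.94

1.94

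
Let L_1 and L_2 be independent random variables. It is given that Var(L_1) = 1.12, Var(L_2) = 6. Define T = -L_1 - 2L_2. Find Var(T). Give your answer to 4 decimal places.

25.1200

By independence, Var(T) = (-1)²Var(L_1) + (-2)²Var(L_2)
= (-1)²·1.12 + (-2)²·6 = 25.12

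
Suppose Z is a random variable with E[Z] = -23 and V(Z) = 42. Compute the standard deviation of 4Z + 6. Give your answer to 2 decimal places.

25.92

V(4Z + 6) = (4)²·42 = 672
sd(4Z + 6) = √672 ≈ 25.92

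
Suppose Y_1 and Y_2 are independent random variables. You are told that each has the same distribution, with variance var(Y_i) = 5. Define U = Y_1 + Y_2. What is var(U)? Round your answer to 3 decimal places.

10.000

By independence, var(U) = (1)²var(Y_1) + (1)²var(Y_2)
= (1)²·5 + (1)²·5 = 10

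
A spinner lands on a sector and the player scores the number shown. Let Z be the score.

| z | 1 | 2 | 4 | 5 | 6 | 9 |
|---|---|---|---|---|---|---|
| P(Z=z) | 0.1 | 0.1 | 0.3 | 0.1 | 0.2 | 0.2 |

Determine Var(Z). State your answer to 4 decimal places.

E[Z] = (1)(0.1) + (2)(0.1) + (4)(0.3) + (5)(0.1) + (6)(0.2) + (9)(0.2) = 5
E[Z²] = (1)²(0.1) + (2)²(0.1) + (4)²(0.3) + (5)²(0.1) + (6)²(0.2) + (9)²(0.2) = 31.2
Var(Z) = E[Z²] − (E[Z])² = 31.2 − (5)² = 6.2

6.2000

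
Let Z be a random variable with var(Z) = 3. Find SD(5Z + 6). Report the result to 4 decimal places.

8.6603

var(5Z + 6) = (5)²·3 = 75
SD(5Z + 6) = √75 ≈ 8.6603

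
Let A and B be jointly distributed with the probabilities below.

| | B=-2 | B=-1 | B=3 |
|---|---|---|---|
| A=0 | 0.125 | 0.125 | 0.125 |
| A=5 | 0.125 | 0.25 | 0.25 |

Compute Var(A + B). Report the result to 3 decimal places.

11.484

E[A] = 3.125,  E[B] = 0.25,  E[AB] = 1.25
Var(A) = 15.625 − (3.125)² = 5.859375;  Var(B) = 4.75 − (0.25)² = 4.6875
cov(A,B) = 1.25 − (3.125)(0.25) = 0.46875
Var(A + B) = (1)²·5.859375 + (1)²·4.6875 + 2·(1)·(1)·0.46875 = 11.484375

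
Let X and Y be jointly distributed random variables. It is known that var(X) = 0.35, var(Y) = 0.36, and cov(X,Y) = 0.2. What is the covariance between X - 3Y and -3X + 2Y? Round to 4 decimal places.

cov(X - 3Y, -3X + 2Y) = (1)(-3)var(X) + (-3)(2)var(Y) + [(1)(2) + (-3)(-3)]cov(X,Y)
= -3·0.35 + -6·0.36 + 11·0.2 = -1.01

-1.0100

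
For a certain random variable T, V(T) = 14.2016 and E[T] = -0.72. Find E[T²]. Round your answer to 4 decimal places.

E[T²] = V(T) + (E[T])² = 14.2016 + (-0.72)² = 14.72

14.7200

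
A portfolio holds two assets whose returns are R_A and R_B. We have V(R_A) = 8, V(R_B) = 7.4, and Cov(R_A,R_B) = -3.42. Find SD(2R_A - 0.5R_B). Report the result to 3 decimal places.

6.379

V(2R_A - 0.5R_B) = (2)²·V(R_A) + (-0.5)²·V(R_B) + 2·(2)·(-0.5)·Cov(R_A,R_B)
= 4·8 + 0.25·7.4 + -2·-3.42 = 40.69
SD(2R_A - 0.5R_B) = √40.69 ≈ 6.379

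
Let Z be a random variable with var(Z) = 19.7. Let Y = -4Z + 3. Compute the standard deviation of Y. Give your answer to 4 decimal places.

17.7539

var(-4Z + 3) = (-4)²·19.7 = 315.2
SD(Y) = √315.2 ≈ 17.7539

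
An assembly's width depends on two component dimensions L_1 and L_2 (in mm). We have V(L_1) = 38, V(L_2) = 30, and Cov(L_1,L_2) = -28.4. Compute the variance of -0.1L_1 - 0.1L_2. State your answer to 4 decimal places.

V(-0.1L_1 - 0.1L_2) = (-0.1)²·V(L_1) + (-0.1)²·V(L_2) + 2·(-0.1)·(-0.1)·Cov(L_1,L_2)
= 0.01·38 + 0.01·30 + 0.02·-28.4 = 0.112

0.1120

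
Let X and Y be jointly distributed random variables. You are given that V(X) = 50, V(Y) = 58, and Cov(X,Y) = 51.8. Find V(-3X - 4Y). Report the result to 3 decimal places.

2621.200

V(-3X - 4Y) = (-3)²·V(X) + (-4)²·V(Y) + 2·(-3)·(-4)·Cov(X,Y)
= 9·50 + 16·58 + 24·51.8 = 2621.2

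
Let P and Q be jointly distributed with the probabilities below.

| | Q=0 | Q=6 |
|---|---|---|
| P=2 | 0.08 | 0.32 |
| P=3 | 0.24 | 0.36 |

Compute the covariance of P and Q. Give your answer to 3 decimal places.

E[P] = 2.6,  E[Q] = 4.08
E[PQ] = 10.32
cov(P,Q) = E[PQ] − E[P]E[Q] = 10.32 − (2.6)(4.08) = -0.288

-0.288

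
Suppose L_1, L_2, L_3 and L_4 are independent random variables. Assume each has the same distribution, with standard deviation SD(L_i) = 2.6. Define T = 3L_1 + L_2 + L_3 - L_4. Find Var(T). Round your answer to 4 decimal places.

Var(L_i) = (2.6)² = 6.76
By independence, Var(T) = (3)²Var(L_1) + (1)²Var(L_2) + (1)²Var(L_3) + (-1)²Var(L_4)
= (3)²·6.76 + (1)²·6.76 + (1)²·6.76 + (-1)²·6.76 = 81.12

81.1200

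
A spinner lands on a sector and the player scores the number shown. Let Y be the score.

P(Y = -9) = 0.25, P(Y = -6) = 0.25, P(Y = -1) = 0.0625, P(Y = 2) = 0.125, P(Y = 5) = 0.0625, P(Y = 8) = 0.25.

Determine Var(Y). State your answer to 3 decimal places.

E[Y] = (-9)(0.25) + (-6)(0.25) + (-1)(0.0625) + (2)(0.125) + (5)(0.0625) + (8)(0.25) = -1.25
E[Y²] = (-9)²(0.25) + (-6)²(0.25) + (-1)²(0.0625) + (2)²(0.125) + (5)²(0.0625) + (8)²(0.25) = 47.375
Var(Y) = E[Y²] − (E[Y])² = 47.375 − (-1.25)² = 45.8125

45.813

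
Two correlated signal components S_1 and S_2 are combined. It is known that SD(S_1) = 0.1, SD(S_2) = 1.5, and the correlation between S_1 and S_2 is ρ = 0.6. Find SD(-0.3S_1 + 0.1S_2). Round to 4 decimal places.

V(S_1) = (0.1)² = 0.01;  V(S_2) = (1.5)² = 2.25
cov(S_1,S_2) = ρ·SD(S_1)·SD(S_2) = 0.6·0.1·1.5 = 0.09
V(-0.3S_1 + 0.1S_2) = (-0.3)²·V(S_1) + (0.1)²·V(S_2) + 2·(-0.3)·(0.1)·cov(S_1,S_2)
= 0.09·0.01 + 0.01·2.25 + -0.06·0.09 = 0.018
SD(-0.3S_1 + 0.1S_2) = √0.018 ≈ 0.1342

0.1342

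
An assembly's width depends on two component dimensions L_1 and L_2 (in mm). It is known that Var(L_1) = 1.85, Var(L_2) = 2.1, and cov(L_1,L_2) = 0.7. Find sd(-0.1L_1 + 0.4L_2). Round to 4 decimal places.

Var(-0.1L_1 + 0.4L_2) = (-0.1)²·Var(L_1) + (0.4)²·Var(L_2) + 2·(-0.1)·(0.4)·cov(L_1,L_2)
= 0.01·1.85 + 0.16·2.1 + -0.08·0.7 = 0.2985
sd(-0.1L_1 + 0.4L_2) = √0.2985 ≈ 0.5464

0.5464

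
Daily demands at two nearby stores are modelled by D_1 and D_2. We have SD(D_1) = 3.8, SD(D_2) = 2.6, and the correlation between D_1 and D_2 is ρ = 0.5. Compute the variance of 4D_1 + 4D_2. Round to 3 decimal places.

497.280

Var(D_1) = (3.8)² = 14.44;  Var(D_2) = (2.6)² = 6.76
Cov(D_1,D_2) = ρ·SD(D_1)·SD(D_2) = 0.5·3.8·2.6 = 4.94
Var(4D_1 + 4D_2) = (4)²·Var(D_1) + (4)²·Var(D_2) + 2·(4)·(4)·Cov(D_1,D_2)
= 16·14.44 + 16·6.76 + 32·4.94 = 497.28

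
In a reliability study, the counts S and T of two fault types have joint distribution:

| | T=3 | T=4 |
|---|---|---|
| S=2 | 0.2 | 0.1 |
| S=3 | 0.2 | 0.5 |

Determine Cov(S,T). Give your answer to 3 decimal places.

E[S] = 2.7,  E[T] = 3.6
E[ST] = 9.8
Cov(S,T) = E[ST] − E[S]E[T] = 9.8 − (2.7)(3.6) = 0.08

0.080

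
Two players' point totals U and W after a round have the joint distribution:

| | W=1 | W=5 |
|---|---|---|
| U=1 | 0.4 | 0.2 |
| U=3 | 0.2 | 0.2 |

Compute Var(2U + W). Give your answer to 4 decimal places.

8.9600

E[U] = 1.8,  E[W] = 2.6,  E[UW] = 5
Var(U) = 4.2 − (1.8)² = 0.96;  Var(W) = 10.6 − (2.6)² = 3.84
Cov(U,W) = 5 − (1.8)(2.6) = 0.32
Var(2U + W) = (2)²·0.96 + (1)²·3.84 + 2·(2)·(1)·0.32 = 8.96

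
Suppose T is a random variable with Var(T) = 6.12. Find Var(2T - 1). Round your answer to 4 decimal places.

24.4800

Var(2T - 1) = (2)²·Var(T) = 4·6.12 = 24.48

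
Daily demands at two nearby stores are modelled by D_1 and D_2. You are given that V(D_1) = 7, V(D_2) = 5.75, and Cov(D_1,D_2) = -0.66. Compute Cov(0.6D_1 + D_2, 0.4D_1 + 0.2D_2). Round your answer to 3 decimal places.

2.487

Cov(0.6D_1 + D_2, 0.4D_1 + 0.2D_2) = (0.6)(0.4)V(D_1) + (1)(0.2)V(D_2) + [(0.6)(0.2) + (1)(0.4)]Cov(D_1,D_2)
= 0.24·7 + 0.2·5.75 + 0.52·-0.66 = 2.4868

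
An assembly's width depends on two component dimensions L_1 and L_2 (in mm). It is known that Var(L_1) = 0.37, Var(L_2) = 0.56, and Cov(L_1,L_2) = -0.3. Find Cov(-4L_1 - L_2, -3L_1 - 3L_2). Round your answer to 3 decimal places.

Cov(-4L_1 - L_2, -3L_1 - 3L_2) = (-4)(-3)Var(L_1) + (-1)(-3)Var(L_2) + [(-4)(-3) + (-1)(-3)]Cov(L_1,L_2)
= 12·0.37 + 3·0.56 + 15·-0.3 = 1.62

1.620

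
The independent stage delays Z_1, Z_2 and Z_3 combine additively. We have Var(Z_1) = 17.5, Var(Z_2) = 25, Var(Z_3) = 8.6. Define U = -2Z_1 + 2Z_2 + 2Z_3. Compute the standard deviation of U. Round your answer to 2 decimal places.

14.30

By independence, Var(U) = (-2)²Var(Z_1) + (2)²Var(Z_2) + (2)²Var(Z_3)
= (-2)²·17.5 + (2)²·25 + (2)²·8.6 = 204.4
σ(U) = √204.4 ≈ 14.30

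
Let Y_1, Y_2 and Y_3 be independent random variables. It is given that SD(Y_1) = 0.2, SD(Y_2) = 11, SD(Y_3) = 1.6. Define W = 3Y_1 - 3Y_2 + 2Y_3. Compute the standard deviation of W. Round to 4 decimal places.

V(Y_1) = 0.04, V(Y_2) = 121, V(Y_3) = 2.56
By independence, V(W) = (3)²V(Y_1) + (-3)²V(Y_2) + (2)²V(Y_3)
= (3)²·0.04 + (-3)²·121 + (2)²·2.56 = 1099.6
SD(W) = √1099.6 ≈ 33.1602

33.1602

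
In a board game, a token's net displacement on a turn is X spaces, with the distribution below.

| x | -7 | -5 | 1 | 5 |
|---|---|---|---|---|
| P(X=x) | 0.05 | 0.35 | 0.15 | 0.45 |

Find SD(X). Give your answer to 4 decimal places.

E[X] = (-7)(0.05) + (-5)(0.35) + (1)(0.15) + (5)(0.45) = 0.3
E[X²] = (-7)²(0.05) + (-5)²(0.35) + (1)²(0.15) + (5)²(0.45) = 22.6
Var(X) = E[X²] − (E[X])² = 22.6 − (0.3)² = 22.51
SD(X) = √22.51 ≈ 4.7445

4.7445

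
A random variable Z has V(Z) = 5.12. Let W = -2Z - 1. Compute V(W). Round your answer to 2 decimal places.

20.48

V(-2Z - 1) = (-2)²·V(Z) = 4·5.12 = 20.48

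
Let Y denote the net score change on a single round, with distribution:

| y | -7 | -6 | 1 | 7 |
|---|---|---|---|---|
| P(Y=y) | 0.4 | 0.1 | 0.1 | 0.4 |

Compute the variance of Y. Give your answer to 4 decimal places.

E[Y] = (-7)(0.4) + (-6)(0.1) + (1)(0.1) + (7)(0.4) = -0.5
E[Y²] = (-7)²(0.4) + (-6)²(0.1) + (1)²(0.1) + (7)²(0.4) = 42.9
Var(Y) = E[Y²] − (E[Y])² = 42.9 − (-0.5)² = 42.65

42.6500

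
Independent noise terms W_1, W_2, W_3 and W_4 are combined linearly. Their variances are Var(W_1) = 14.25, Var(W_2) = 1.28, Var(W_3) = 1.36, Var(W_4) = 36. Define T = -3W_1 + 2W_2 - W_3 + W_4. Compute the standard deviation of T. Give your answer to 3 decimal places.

By independence, Var(T) = (-3)²Var(W_1) + (2)²Var(W_2) + (-1)²Var(W_3) + (1)²Var(W_4)
= (-3)²·14.25 + (2)²·1.28 + (-1)²·1.36 + (1)²·36 = 170.73
sd(T) = √170.73 ≈ 13.066

13.066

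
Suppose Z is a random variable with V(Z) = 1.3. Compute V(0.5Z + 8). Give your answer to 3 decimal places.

0.325

V(0.5Z + 8) = (0.5)²·V(Z) = 0.25·1.3 = 0.325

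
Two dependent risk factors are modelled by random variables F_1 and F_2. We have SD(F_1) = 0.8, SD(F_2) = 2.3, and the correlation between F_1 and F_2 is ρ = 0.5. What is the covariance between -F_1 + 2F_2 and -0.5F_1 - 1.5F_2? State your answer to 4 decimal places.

Var(F_1) = (0.8)² = 0.64;  Var(F_2) = (2.3)² = 5.29
cov(F_1,F_2) = ρ·SD(F_1)·SD(F_2) = 0.5·0.8·2.3 = 0.92
cov(-F_1 + 2F_2, -0.5F_1 - 1.5F_2) = (-1)(-0.5)Var(F_1) + (2)(-1.5)Var(F_2) + [(-1)(-1.5) + (2)(-0.5)]cov(F_1,F_2)
= 0.5·0.64 + -3·5.29 + 0.5·0.92 = -15.09

-15.0900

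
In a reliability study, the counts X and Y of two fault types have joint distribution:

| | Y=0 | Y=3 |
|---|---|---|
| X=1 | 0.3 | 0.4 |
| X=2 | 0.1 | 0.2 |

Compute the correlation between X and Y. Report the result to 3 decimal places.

0.089

E[X] = 1.3,  E[Y] = 1.8
E[XY] = 2.4
Cov(X,Y) = E[XY] − E[X]E[Y] = 2.4 − (1.3)(1.8) = 0.06
var(X) = 0.21,  var(Y) = 2.16
ρ = 0.06 / √(0.21·2.16) ≈ 0.089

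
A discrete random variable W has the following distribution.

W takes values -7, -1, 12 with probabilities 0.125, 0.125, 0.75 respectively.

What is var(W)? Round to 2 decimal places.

50.25

E[W] = (-7)(0.125) + (-1)(0.125) + (12)(0.75) = 8
E[W²] = (-7)²(0.125) + (-1)²(0.125) + (12)²(0.75) = 114.25
var(W) = E[W²] − (E[W])² = 114.25 − (8)² = 50.25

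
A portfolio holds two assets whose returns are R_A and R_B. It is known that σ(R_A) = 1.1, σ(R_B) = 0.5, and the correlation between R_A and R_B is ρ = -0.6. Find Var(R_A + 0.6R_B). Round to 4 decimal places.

0.9040

Var(R_A) = (1.1)² = 1.21;  Var(R_B) = (0.5)² = 0.25
Cov(R_A,R_B) = ρ·σ(R_A)·σ(R_B) = -0.6·1.1·0.5 = -0.33
Var(R_A + 0.6R_B) = (1)²·Var(R_A) + (0.6)²·Var(R_B) + 2·(1)·(0.6)·Cov(R_A,R_B)
= 1·1.21 + 0.36·0.25 + 1.2·-0.33 = 0.904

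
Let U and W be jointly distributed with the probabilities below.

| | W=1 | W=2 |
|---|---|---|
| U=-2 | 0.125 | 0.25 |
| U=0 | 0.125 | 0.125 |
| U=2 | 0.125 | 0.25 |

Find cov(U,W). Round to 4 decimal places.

E[U] = 0,  E[W] = 1.625
E[UW] = 0
cov(U,W) = E[UW] − E[U]E[W] = 0 − (0)(1.625) = 0

0.0000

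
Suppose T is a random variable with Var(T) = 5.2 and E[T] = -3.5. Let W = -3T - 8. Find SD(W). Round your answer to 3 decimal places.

6.841

Var(-3T - 8) = (-3)²·5.2 = 46.8
SD(W) = √46.8 ≈ 6.841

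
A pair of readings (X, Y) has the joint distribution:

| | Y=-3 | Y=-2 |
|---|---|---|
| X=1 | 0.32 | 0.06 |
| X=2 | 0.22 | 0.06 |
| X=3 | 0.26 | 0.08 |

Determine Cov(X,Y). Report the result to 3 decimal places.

E[X] = 1.96,  E[Y] = -2.8
E[XY] = -5.46
Cov(X,Y) = E[XY] − E[X]E[Y] = -5.46 − (1.96)(-2.8) = 0.028

0.028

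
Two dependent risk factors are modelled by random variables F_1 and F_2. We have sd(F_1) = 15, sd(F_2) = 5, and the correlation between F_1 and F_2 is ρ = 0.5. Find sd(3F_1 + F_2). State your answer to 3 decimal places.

var(F_1) = (15)² = 225;  var(F_2) = (5)² = 25
Cov(F_1,F_2) = ρ·sd(F_1)·sd(F_2) = 0.5·15·5 = 37.5
var(3F_1 + F_2) = (3)²·var(F_1) + (1)²·var(F_2) + 2·(3)·(1)·Cov(F_1,F_2)
= 9·225 + 1·25 + 6·37.5 = 2275
sd(3F_1 + F_2) = √2275 ≈ 47.697

47.697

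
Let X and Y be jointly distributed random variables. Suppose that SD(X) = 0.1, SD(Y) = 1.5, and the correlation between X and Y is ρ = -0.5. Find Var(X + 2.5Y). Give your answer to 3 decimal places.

13.698

Var(X) = (0.1)² = 0.01;  Var(Y) = (1.5)² = 2.25
cov(X,Y) = ρ·SD(X)·SD(Y) = -0.5·0.1·1.5 = -0.075
Var(X + 2.5Y) = (1)²·Var(X) + (2.5)²·Var(Y) + 2·(1)·(2.5)·cov(X,Y)
= 1·0.01 + 6.25·2.25 + 5·-0.075 = 13.6975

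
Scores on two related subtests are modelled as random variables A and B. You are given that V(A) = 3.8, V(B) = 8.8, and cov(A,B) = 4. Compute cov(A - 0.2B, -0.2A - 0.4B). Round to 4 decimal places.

-1.4960

cov(A - 0.2B, -0.2A - 0.4B) = (1)(-0.2)V(A) + (-0.2)(-0.4)V(B) + [(1)(-0.4) + (-0.2)(-0.2)]cov(A,B)
= -0.2·3.8 + 0.08·8.8 + -0.36·4 = -1.496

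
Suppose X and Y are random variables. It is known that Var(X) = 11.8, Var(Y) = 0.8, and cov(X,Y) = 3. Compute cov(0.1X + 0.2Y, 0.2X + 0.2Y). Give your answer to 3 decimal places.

0.448

cov(0.1X + 0.2Y, 0.2X + 0.2Y) = (0.1)(0.2)Var(X) + (0.2)(0.2)Var(Y) + [(0.1)(0.2) + (0.2)(0.2)]cov(X,Y)
= 0.02·11.8 + 0.04·0.8 + 0.06·3 = 0.448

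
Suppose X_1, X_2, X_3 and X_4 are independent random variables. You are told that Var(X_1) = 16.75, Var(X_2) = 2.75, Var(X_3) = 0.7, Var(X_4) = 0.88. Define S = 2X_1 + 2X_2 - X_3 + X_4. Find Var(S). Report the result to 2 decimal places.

By independence, Var(S) = (2)²Var(X_1) + (2)²Var(X_2) + (-1)²Var(X_3) + (1)²Var(X_4)
= (2)²·16.75 + (2)²·2.75 + (-1)²·0.7 + (1)²·0.88 = 79.58

79.58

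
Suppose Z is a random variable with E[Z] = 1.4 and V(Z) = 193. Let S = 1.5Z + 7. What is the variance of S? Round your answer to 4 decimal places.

V(1.5Z + 7) = (1.5)²·V(Z) = 2.25·193 = 434.25

434.2500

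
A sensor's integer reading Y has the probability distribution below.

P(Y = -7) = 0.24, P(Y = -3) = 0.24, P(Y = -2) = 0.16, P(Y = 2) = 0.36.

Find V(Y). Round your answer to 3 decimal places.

E[Y] = (-7)(0.24) + (-3)(0.24) + (-2)(0.16) + (2)(0.36) = -2
E[Y²] = (-7)²(0.24) + (-3)²(0.24) + (-2)²(0.16) + (2)²(0.36) = 16
V(Y) = E[Y²] − (E[Y])² = 16 − (-2)² = 12

12.000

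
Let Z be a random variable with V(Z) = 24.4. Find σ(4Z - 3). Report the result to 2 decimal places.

19.76

V(4Z - 3) = (4)²·24.4 = 390.4
σ(4Z - 3) = √390.4 ≈ 19.76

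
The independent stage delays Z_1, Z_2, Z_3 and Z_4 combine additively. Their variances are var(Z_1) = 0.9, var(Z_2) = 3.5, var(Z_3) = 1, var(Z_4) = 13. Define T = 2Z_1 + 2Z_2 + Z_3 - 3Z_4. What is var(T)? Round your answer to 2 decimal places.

135.60

By independence, var(T) = (2)²var(Z_1) + (2)²var(Z_2) + (1)²var(Z_3) + (-3)²var(Z_4)
= (2)²·0.9 + (2)²·3.5 + (1)²·1 + (-3)²·13 = 135.6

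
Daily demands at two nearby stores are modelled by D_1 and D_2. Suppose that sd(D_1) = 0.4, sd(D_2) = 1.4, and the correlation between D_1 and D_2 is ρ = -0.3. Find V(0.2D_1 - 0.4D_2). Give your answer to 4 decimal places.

V(D_1) = (0.4)² = 0.16;  V(D_2) = (1.4)² = 1.96
Cov(D_1,D_2) = ρ·sd(D_1)·sd(D_2) = -0.3·0.4·1.4 = -0.168
V(0.2D_1 - 0.4D_2) = (0.2)²·V(D_1) + (-0.4)²·V(D_2) + 2·(0.2)·(-0.4)·Cov(D_1,D_2)
= 0.04·0.16 + 0.16·1.96 + -0.16·-0.168 = 0.34688

0.3469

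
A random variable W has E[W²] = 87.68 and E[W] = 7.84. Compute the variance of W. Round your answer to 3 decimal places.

26.214

Var(W) = 87.68 − (7.84)² = 26.2144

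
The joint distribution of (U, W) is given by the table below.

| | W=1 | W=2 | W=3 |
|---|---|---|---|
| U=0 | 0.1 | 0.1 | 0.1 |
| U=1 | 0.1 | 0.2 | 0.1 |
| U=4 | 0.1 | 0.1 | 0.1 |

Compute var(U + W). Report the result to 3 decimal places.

3.240

E[U] = 1.6,  E[W] = 2,  E[UW] = 3.2
var(U) = 5.2 − (1.6)² = 2.64;  var(W) = 4.6 − (2)² = 0.6
Cov(U,W) = 3.2 − (1.6)(2) = 0
var(U + W) = (1)²·2.64 + (1)²·0.6 + 2·(1)·(1)·0 = 3.24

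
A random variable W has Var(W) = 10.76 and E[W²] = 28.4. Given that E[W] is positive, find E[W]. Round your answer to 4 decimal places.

(E[W])² = E[W²] − Var(W) = 28.4 − 10.76 = 17.64
E[W] = √17.64 = 4.2

4.2000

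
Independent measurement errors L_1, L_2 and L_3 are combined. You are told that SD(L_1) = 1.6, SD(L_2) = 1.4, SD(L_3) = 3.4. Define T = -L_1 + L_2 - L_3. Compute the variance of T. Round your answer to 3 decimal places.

V(L_1) = 2.56, V(L_2) = 1.96, V(L_3) = 11.56
By independence, V(T) = (-1)²V(L_1) + (1)²V(L_2) + (-1)²V(L_3)
= (-1)²·2.56 + (1)²·1.96 + (-1)²·11.56 = 16.08

16.080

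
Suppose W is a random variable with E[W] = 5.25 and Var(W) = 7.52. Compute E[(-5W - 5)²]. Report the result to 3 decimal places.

1164.563

E[-5W - 5] = -5·5.25 − 5 = -31.25
Var(-5W - 5) = (-5)²·7.52 = 188
E[(-5W - 5)²] = Var((-5W - 5)) + (E[(-5W - 5)])² = 188 + (-31.25)² = 1164.5625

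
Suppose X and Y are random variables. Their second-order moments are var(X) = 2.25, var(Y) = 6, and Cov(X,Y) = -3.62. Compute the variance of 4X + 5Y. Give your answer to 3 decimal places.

41.200

var(4X + 5Y) = (4)²·var(X) + (5)²·var(Y) + 2·(4)·(5)·Cov(X,Y)
= 16·2.25 + 25·6 + 40·-3.62 = 41.2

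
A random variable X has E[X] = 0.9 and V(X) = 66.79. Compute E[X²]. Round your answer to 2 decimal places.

E[X²] = V(X) + (E[X])² = 66.79 + (0.9)² = 67.6

67.60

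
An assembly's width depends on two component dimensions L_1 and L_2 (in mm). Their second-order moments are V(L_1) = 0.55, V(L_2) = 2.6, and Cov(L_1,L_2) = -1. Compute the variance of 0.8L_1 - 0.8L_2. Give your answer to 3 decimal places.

V(0.8L_1 - 0.8L_2) = (0.8)²·V(L_1) + (-0.8)²·V(L_2) + 2·(0.8)·(-0.8)·Cov(L_1,L_2)
= 0.64·0.55 + 0.64·2.6 + -1.28·-1 = 3.296

3.296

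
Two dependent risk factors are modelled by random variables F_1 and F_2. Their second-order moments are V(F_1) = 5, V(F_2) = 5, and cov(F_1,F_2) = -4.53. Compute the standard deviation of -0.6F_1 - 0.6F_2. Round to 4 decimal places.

0.5817

V(-0.6F_1 - 0.6F_2) = (-0.6)²·V(F_1) + (-0.6)²·V(F_2) + 2·(-0.6)·(-0.6)·cov(F_1,F_2)
= 0.36·5 + 0.36·5 + 0.72·-4.53 = 0.3384
SD(-0.6F_1 - 0.6F_2) = √0.3384 ≈ 0.5817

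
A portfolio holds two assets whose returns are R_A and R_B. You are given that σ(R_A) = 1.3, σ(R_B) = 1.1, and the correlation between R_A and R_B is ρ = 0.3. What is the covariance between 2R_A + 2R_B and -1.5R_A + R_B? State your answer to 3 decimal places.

-3.079

Var(R_A) = (1.3)² = 1.69;  Var(R_B) = (1.1)² = 1.21
Cov(R_A,R_B) = ρ·σ(R_A)·σ(R_B) = 0.3·1.3·1.1 = 0.429
Cov(2R_A + 2R_B, -1.5R_A + R_B) = (2)(-1.5)Var(R_A) + (2)(1)Var(R_B) + [(2)(1) + (2)(-1.5)]Cov(R_A,R_B)
= -3·1.69 + 2·1.21 + -1·0.429 = -3.079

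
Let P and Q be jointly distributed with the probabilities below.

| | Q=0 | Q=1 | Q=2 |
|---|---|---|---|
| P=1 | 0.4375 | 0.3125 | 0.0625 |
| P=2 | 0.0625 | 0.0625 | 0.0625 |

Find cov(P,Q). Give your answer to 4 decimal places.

E[P] = 1.1875,  E[Q] = 0.625
E[PQ] = 0.8125
cov(P,Q) = E[PQ] − E[P]E[Q] = 0.8125 − (1.1875)(0.625) = 0.0703125

0.0703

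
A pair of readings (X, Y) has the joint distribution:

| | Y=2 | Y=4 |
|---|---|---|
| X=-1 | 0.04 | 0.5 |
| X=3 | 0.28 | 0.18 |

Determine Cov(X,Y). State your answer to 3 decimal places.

E[X] = 0.84,  E[Y] = 3.36
E[XY] = 1.76
Cov(X,Y) = E[XY] − E[X]E[Y] = 1.76 − (0.84)(3.36) = -1.0624

-1.062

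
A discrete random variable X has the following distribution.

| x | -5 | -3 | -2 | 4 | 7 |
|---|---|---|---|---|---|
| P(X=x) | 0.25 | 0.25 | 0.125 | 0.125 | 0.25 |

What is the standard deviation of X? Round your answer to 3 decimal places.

4.822

E[X] = (-5)(0.25) + (-3)(0.25) + (-2)(0.125) + (4)(0.125) + (7)(0.25) = 0
E[X²] = (-5)²(0.25) + (-3)²(0.25) + (-2)²(0.125) + (4)²(0.125) + (7)²(0.25) = 23.25
Var(X) = E[X²] − (E[X])² = 23.25 − (0)² = 23.25
sd(X) = √23.25 ≈ 4.822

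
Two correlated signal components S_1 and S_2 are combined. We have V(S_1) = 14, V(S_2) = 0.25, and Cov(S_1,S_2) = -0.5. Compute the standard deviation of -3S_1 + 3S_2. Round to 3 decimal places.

V(-3S_1 + 3S_2) = (-3)²·V(S_1) + (3)²·V(S_2) + 2·(-3)·(3)·Cov(S_1,S_2)
= 9·14 + 9·0.25 + -18·-0.5 = 137.25
σ(-3S_1 + 3S_2) = √137.25 ≈ 11.715

11.715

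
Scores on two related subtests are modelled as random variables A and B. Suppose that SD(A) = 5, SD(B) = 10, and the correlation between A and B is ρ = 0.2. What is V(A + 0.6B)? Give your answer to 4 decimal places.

73.0000

V(A) = (5)² = 25;  V(B) = (10)² = 100
cov(A,B) = ρ·SD(A)·SD(B) = 0.2·5·10 = 10
V(A + 0.6B) = (1)²·V(A) + (0.6)²·V(B) + 2·(1)·(0.6)·cov(A,B)
= 1·25 + 0.36·100 + 1.2·10 = 73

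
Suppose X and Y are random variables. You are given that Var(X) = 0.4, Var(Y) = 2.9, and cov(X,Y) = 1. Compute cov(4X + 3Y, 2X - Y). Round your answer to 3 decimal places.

-3.500

cov(4X + 3Y, 2X - Y) = (4)(2)Var(X) + (3)(-1)Var(Y) + [(4)(-1) + (3)(2)]cov(X,Y)
= 8·0.4 + -3·2.9 + 2·1 = -3.5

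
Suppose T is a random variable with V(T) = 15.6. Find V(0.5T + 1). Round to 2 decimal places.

V(0.5T + 1) = (0.5)²·V(T) = 0.25·15.6 = 3.9

3.90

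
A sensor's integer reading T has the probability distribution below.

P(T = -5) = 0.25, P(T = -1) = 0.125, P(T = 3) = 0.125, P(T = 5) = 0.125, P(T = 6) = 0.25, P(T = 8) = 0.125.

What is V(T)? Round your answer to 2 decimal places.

E[T] = (-5)(0.25) + (-1)(0.125) + (3)(0.125) + (5)(0.125) + (6)(0.25) + (8)(0.125) = 2.125
E[T²] = (-5)²(0.25) + (-1)²(0.125) + (3)²(0.125) + (5)²(0.125) + (6)²(0.25) + (8)²(0.125) = 27.625
V(T) = E[T²] − (E[T])² = 27.625 − (2.125)² = 23.109375

23.11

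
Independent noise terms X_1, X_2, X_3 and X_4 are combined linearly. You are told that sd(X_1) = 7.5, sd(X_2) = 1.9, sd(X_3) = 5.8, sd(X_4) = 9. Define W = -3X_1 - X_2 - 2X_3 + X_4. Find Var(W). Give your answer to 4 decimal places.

725.4200

Var(X_1) = 56.25, Var(X_2) = 3.61, Var(X_3) = 33.64, Var(X_4) = 81
By independence, Var(W) = (-3)²Var(X_1) + (-1)²Var(X_2) + (-2)²Var(X_3) + (1)²Var(X_4)
= (-3)²·56.25 + (-1)²·3.61 + (-2)²·33.64 + (1)²·81 = 725.42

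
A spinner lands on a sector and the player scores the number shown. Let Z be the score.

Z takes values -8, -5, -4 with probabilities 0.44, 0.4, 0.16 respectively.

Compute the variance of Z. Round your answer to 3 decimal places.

2.774

E[Z] = (-8)(0.44) + (-5)(0.4) + (-4)(0.16) = -6.16
E[Z²] = (-8)²(0.44) + (-5)²(0.4) + (-4)²(0.16) = 40.72
V(Z) = E[Z²] − (E[Z])² = 40.72 − (-6.16)² = 2.7744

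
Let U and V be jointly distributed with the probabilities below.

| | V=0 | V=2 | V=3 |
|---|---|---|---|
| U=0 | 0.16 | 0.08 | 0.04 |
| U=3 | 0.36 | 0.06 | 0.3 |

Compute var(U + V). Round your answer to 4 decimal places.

E[U] = 2.16,  E[V] = 1.3,  E[UV] = 3.06
var(U) = 6.48 − (2.16)² = 1.8144;  var(V) = 3.62 − (1.3)² = 1.93
cov(U,V) = 3.06 − (2.16)(1.3) = 0.252
var(U + V) = (1)²·1.8144 + (1)²·1.93 + 2·(1)·(1)·0.252 = 4.2484

4.2484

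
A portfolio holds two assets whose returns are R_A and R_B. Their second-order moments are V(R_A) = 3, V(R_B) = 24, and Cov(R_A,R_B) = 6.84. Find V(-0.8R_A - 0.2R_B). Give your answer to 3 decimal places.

V(-0.8R_A - 0.2R_B) = (-0.8)²·V(R_A) + (-0.2)²·V(R_B) + 2·(-0.8)·(-0.2)·Cov(R_A,R_B)
= 0.64·3 + 0.04·24 + 0.32·6.84 = 5.0688

5.069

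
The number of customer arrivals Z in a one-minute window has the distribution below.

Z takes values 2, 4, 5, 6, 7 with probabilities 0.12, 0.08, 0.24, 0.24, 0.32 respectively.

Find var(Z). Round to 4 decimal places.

E[Z] = (2)(0.12) + (4)(0.08) + (5)(0.24) + (6)(0.24) + (7)(0.32) = 5.44
E[Z²] = (2)²(0.12) + (4)²(0.08) + (5)²(0.24) + (6)²(0.24) + (7)²(0.32) = 32.08
var(Z) = E[Z²] − (E[Z])² = 32.08 − (5.44)² = 2.4864

2.4864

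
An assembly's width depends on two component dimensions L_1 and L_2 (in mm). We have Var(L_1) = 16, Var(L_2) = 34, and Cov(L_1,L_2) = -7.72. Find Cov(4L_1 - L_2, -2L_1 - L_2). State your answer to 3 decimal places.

-78.560

Cov(4L_1 - L_2, -2L_1 - L_2) = (4)(-2)Var(L_1) + (-1)(-1)Var(L_2) + [(4)(-1) + (-1)(-2)]Cov(L_1,L_2)
= -8·16 + 1·34 + -2·-7.72 = -78.56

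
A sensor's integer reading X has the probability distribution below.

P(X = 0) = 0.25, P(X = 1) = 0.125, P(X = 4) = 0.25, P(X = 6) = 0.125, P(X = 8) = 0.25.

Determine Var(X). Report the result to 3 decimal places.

E[X] = (0)(0.25) + (1)(0.125) + (4)(0.25) + (6)(0.125) + (8)(0.25) = 3.875
E[X²] = (0)²(0.25) + (1)²(0.125) + (4)²(0.25) + (6)²(0.125) + (8)²(0.25) = 24.625
Var(X) = E[X²] − (E[X])² = 24.625 − (3.875)² = 9.609375

9.609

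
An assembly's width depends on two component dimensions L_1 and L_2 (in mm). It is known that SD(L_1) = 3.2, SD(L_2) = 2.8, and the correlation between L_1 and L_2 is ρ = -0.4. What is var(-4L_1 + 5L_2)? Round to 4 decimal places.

var(L_1) = (3.2)² = 10.24;  var(L_2) = (2.8)² = 7.84
cov(L_1,L_2) = ρ·SD(L_1)·SD(L_2) = -0.4·3.2·2.8 = -3.584
var(-4L_1 + 5L_2) = (-4)²·var(L_1) + (5)²·var(L_2) + 2·(-4)·(5)·cov(L_1,L_2)
= 16·10.24 + 25·7.84 + -40·-3.584 = 503.2

503.2000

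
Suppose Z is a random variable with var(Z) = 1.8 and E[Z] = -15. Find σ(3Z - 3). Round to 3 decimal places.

var(3Z - 3) = (3)²·1.8 = 16.2
σ(3Z - 3) = √16.2 ≈ 4.025

4.025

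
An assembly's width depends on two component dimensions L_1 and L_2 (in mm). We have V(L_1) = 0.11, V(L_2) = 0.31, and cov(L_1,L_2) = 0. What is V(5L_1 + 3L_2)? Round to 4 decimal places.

5.5400

V(5L_1 + 3L_2) = (5)²·V(L_1) + (3)²·V(L_2) + 2·(5)·(3)·cov(L_1,L_2)
= 25·0.11 + 9·0.31 + 30·0 = 5.54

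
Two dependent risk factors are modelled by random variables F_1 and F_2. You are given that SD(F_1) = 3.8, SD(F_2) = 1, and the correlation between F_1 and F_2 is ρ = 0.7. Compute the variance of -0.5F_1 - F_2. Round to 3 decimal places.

V(F_1) = (3.8)² = 14.44;  V(F_2) = (1)² = 1
Cov(F_1,F_2) = ρ·SD(F_1)·SD(F_2) = 0.7·3.8·1 = 2.66
V(-0.5F_1 - F_2) = (-0.5)²·V(F_1) + (-1)²·V(F_2) + 2·(-0.5)·(-1)·Cov(F_1,F_2)
= 0.25·14.44 + 1·1 + 1·2.66 = 7.27

7.270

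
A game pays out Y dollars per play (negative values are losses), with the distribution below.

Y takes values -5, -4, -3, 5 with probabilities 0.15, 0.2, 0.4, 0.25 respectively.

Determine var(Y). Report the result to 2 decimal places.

14.55

E[Y] = (-5)(0.15) + (-4)(0.2) + (-3)(0.4) + (5)(0.25) = -1.5
E[Y²] = (-5)²(0.15) + (-4)²(0.2) + (-3)²(0.4) + (5)²(0.25) = 16.8
var(Y) = E[Y²] − (E[Y])² = 16.8 − (-1.5)² = 14.55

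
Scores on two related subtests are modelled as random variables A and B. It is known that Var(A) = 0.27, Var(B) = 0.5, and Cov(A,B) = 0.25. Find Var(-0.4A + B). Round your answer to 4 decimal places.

Var(-0.4A + B) = (-0.4)²·Var(A) + (1)²·Var(B) + 2·(-0.4)·(1)·Cov(A,B)
= 0.16·0.27 + 1·0.5 + -0.8·0.25 = 0.3432

0.3432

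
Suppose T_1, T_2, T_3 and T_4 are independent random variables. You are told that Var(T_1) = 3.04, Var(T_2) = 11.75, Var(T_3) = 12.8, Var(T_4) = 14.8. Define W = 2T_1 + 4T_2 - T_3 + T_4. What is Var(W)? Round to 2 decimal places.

227.76

By independence, Var(W) = (2)²Var(T_1) + (4)²Var(T_2) + (-1)²Var(T_3) + (1)²Var(T_4)
= (2)²·3.04 + (4)²·11.75 + (-1)²·12.8 + (1)²·14.8 = 227.76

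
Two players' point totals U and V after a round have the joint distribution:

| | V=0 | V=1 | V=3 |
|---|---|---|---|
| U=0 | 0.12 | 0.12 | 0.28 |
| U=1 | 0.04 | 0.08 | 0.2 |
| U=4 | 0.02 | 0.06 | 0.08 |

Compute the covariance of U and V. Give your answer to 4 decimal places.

E[U] = 0.96,  E[V] = 1.94
E[UV] = 1.88
Cov(U,V) = E[UV] − E[U]E[V] = 1.88 − (0.96)(1.94) = 0.0176

0.0176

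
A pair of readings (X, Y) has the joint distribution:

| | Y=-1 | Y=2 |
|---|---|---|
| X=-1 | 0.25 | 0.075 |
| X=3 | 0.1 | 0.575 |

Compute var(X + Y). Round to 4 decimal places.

E[X] = 1.7,  E[Y] = 0.95,  E[XY] = 3.25
var(X) = 6.4 − (1.7)² = 3.51;  var(Y) = 2.95 − (0.95)² = 2.0475
Cov(X,Y) = 3.25 − (1.7)(0.95) = 1.635
var(X + Y) = (1)²·3.51 + (1)²·2.0475 + 2·(1)·(1)·1.635 = 8.8275

8.8275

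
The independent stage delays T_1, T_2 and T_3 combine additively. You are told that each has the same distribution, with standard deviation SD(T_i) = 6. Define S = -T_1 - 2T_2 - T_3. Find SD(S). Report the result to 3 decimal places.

14.697

var(T_i) = (6)² = 36
By independence, var(S) = (-1)²var(T_1) + (-2)²var(T_2) + (-1)²var(T_3)
= (-1)²·36 + (-2)²·36 + (-1)²·36 = 216
SD(S) = √216 ≈ 14.697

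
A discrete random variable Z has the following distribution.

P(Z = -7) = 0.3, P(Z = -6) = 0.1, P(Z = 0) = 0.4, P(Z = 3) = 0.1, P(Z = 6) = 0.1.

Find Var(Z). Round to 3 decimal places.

19.560

E[Z] = (-7)(0.3) + (-6)(0.1) + (0)(0.4) + (3)(0.1) + (6)(0.1) = -1.8
E[Z²] = (-7)²(0.3) + (-6)²(0.1) + (0)²(0.4) + (3)²(0.1) + (6)²(0.1) = 22.8
Var(Z) = E[Z²] − (E[Z])² = 22.8 − (-1.8)² = 19.56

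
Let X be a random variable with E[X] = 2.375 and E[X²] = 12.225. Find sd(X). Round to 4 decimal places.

2.5660

V(X) = 12.225 − (2.375)² = 6.584375
sd(X) = √6.584375 ≈ 2.5660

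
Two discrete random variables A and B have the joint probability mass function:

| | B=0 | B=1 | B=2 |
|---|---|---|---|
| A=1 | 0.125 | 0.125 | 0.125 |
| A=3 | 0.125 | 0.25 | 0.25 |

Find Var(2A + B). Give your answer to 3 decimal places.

4.734

E[A] = 2.25,  E[B] = 1.125,  E[AB] = 2.625
Var(A) = 6 − (2.25)² = 0.9375;  Var(B) = 1.875 − (1.125)² = 0.609375
cov(A,B) = 2.625 − (2.25)(1.125) = 0.09375
Var(2A + B) = (2)²·0.9375 + (1)²·0.609375 + 2·(2)·(1)·0.09375 = 4.734375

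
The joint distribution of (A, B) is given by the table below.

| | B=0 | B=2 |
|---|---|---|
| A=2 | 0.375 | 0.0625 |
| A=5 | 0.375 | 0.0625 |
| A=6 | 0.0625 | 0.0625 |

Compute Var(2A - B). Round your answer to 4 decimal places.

10.4375

E[A] = 3.8125,  E[B] = 0.375,  E[AB] = 1.625
Var(A) = 17.1875 − (3.8125)² = 2.65234375;  Var(B) = 0.75 − (0.375)² = 0.609375
Cov(A,B) = 1.625 − (3.8125)(0.375) = 0.1953125
Var(2A - B) = (2)²·2.65234375 + (-1)²·0.609375 + 2·(2)·(-1)·0.1953125 = 10.4375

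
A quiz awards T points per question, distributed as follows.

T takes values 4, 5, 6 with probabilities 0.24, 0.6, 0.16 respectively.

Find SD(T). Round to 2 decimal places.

E[T] = (4)(0.24) + (5)(0.6) + (6)(0.16) = 4.92
E[T²] = (4)²(0.24) + (5)²(0.6) + (6)²(0.16) = 24.6
var(T) = E[T²] − (E[T])² = 24.6 − (4.92)² = 0.3936
SD(T) = √0.3936 ≈ 0.63

0.63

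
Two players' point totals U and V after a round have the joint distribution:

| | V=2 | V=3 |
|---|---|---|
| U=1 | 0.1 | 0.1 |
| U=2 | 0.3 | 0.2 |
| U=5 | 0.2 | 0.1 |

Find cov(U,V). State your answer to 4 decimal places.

-0.0800

E[U] = 2.7,  E[V] = 2.4
E[UV] = 6.4
cov(U,V) = E[UV] − E[U]E[V] = 6.4 − (2.7)(2.4) = -0.08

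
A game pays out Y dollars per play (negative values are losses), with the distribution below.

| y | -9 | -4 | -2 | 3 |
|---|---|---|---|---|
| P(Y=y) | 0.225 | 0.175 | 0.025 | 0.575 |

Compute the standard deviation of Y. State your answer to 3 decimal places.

E[Y] = (-9)(0.225) + (-4)(0.175) + (-2)(0.025) + (3)(0.575) = -1.05
E[Y²] = (-9)²(0.225) + (-4)²(0.175) + (-2)²(0.025) + (3)²(0.575) = 26.3
Var(Y) = E[Y²] − (E[Y])² = 26.3 − (-1.05)² = 25.1975
σ(Y) = √25.1975 ≈ 5.020

5.020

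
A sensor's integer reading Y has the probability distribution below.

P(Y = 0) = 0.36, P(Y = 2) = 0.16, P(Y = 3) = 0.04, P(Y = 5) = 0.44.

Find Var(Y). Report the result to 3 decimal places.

E[Y] = (0)(0.36) + (2)(0.16) + (3)(0.04) + (5)(0.44) = 2.64
E[Y²] = (0)²(0.36) + (2)²(0.16) + (3)²(0.04) + (5)²(0.44) = 12
Var(Y) = E[Y²] − (E[Y])² = 12 − (2.64)² = 5.0304

5.030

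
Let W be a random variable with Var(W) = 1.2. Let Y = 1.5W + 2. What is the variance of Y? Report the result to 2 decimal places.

Var(1.5W + 2) = (1.5)²·Var(W) = 2.25·1.2 = 2.7

2.70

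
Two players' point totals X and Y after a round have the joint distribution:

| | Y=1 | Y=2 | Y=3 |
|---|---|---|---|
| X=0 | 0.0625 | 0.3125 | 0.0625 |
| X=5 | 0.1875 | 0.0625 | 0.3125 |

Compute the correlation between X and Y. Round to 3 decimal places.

E[X] = 2.8125,  E[Y] = 2.125
E[XY] = 6.25
Cov(X,Y) = E[XY] − E[X]E[Y] = 6.25 − (2.8125)(2.125) = 0.2734375
Var(X) = 6.15234375,  Var(Y) = 0.609375
ρ = 0.2734375 / √(6.15234375·0.609375) ≈ 0.141

0.141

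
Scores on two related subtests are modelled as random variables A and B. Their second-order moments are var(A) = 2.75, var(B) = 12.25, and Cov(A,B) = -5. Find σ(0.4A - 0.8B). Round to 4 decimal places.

var(0.4A - 0.8B) = (0.4)²·var(A) + (-0.8)²·var(B) + 2·(0.4)·(-0.8)·Cov(A,B)
= 0.16·2.75 + 0.64·12.25 + -0.64·-5 = 11.48
σ(0.4A - 0.8B) = √11.48 ≈ 3.3882

3.3882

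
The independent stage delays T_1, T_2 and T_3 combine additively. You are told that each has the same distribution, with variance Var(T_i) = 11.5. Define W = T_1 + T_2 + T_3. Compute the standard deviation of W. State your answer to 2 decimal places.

By independence, Var(W) = (1)²Var(T_1) + (1)²Var(T_2) + (1)²Var(T_3)
= (1)²·11.5 + (1)²·11.5 + (1)²·11.5 = 34.5
sd(W) = √34.5 ≈ 5.87

5.87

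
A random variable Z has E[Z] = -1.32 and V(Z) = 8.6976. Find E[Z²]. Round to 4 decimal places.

10.4400

E[Z²] = V(Z) + (E[Z])² = 8.6976 + (-1.32)² = 10.44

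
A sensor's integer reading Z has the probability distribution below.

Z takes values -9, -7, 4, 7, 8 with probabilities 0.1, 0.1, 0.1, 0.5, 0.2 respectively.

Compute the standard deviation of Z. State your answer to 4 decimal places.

6.0572

E[Z] = (-9)(0.1) + (-7)(0.1) + (4)(0.1) + (7)(0.5) + (8)(0.2) = 3.9
E[Z²] = (-9)²(0.1) + (-7)²(0.1) + (4)²(0.1) + (7)²(0.5) + (8)²(0.2) = 51.9
Var(Z) = E[Z²] − (E[Z])² = 51.9 − (3.9)² = 36.69
σ(Z) = √36.69 ≈ 6.0572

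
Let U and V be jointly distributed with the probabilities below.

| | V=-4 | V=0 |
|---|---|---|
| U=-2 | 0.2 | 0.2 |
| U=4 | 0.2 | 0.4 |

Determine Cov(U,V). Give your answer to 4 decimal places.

0.9600

E[U] = 1.6,  E[V] = -1.6
E[UV] = -1.6
Cov(U,V) = E[UV] − E[U]E[V] = -1.6 − (1.6)(-1.6) = 0.96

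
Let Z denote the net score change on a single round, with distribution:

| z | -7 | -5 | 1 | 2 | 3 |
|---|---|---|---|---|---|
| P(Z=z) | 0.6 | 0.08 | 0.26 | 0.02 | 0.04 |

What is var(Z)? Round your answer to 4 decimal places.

14.6276

E[Z] = (-7)(0.6) + (-5)(0.08) + (1)(0.26) + (2)(0.02) + (3)(0.04) = -4.18
E[Z²] = (-7)²(0.6) + (-5)²(0.08) + (1)²(0.26) + (2)²(0.02) + (3)²(0.04) = 32.1
var(Z) = E[Z²] − (E[Z])² = 32.1 − (-4.18)² = 14.6276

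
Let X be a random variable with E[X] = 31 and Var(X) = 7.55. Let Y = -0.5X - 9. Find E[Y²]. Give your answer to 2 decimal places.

602.14

E[-0.5X - 9] = -0.5·31 − 9 = -24.5
Var(-0.5X - 9) = (-0.5)²·7.55 = 1.8875
E[Y²] = Var(Y) + (E[Y])² = 1.8875 + (-24.5)² = 602.1375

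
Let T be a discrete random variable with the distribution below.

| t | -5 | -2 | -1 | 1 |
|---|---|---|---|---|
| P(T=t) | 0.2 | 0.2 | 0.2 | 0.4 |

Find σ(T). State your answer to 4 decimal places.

E[T] = (-5)(0.2) + (-2)(0.2) + (-1)(0.2) + (1)(0.4) = -1.2
E[T²] = (-5)²(0.2) + (-2)²(0.2) + (-1)²(0.2) + (1)²(0.4) = 6.4
V(T) = E[T²] − (E[T])² = 6.4 − (-1.2)² = 4.96
σ(T) = √4.96 ≈ 2.2271

2.2271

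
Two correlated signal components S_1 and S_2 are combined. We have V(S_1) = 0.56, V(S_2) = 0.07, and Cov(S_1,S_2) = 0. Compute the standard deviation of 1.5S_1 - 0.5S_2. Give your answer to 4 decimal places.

V(1.5S_1 - 0.5S_2) = (1.5)²·V(S_1) + (-0.5)²·V(S_2) + 2·(1.5)·(-0.5)·Cov(S_1,S_2)
= 2.25·0.56 + 0.25·0.07 + -1.5·0 = 1.2775
SD(1.5S_1 - 0.5S_2) = √1.2775 ≈ 1.1303

1.1303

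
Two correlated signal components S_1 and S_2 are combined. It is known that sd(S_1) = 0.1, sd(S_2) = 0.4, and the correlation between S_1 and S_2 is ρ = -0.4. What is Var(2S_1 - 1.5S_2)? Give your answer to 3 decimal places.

Var(S_1) = (0.1)² = 0.01;  Var(S_2) = (0.4)² = 0.16
cov(S_1,S_2) = ρ·sd(S_1)·sd(S_2) = -0.4·0.1·0.4 = -0.016
Var(2S_1 - 1.5S_2) = (2)²·Var(S_1) + (-1.5)²·Var(S_2) + 2·(2)·(-1.5)·cov(S_1,S_2)
= 4·0.01 + 2.25·0.16 + -6·-0.016 = 0.496

0.496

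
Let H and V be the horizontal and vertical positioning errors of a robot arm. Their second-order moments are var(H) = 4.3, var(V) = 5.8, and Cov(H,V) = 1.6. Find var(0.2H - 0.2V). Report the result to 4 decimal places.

var(0.2H - 0.2V) = (0.2)²·var(H) + (-0.2)²·var(V) + 2·(0.2)·(-0.2)·Cov(H,V)
= 0.04·4.3 + 0.04·5.8 + -0.08·1.6 = 0.276

0.2760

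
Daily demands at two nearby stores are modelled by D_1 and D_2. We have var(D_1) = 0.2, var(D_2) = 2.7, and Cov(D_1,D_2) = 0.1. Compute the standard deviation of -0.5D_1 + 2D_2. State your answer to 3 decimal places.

3.263

var(-0.5D_1 + 2D_2) = (-0.5)²·var(D_1) + (2)²·var(D_2) + 2·(-0.5)·(2)·Cov(D_1,D_2)
= 0.25·0.2 + 4·2.7 + -2·0.1 = 10.65
σ(-0.5D_1 + 2D_2) = √10.65 ≈ 3.263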